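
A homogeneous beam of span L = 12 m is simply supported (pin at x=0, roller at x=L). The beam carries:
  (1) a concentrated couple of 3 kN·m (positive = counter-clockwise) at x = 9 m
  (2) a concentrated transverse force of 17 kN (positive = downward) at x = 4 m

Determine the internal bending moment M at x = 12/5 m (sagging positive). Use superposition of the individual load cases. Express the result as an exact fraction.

M(12/5) = 139/5 kN·m

Load 1 — applied couple M₀=3 kN·m at a=9 m (b=L-a=3):
  M_1 = M₀x/L  [x≤a] = 3·(12/5)/12 = 3/5 kN·m
Load 2 — point force P=17 kN at a=4 m (b=L-a=8):
  M_2 = Pbx/L  [x≤a] = 17·8·(12/5)/12 = 136/5 kN·m
Superposition: M = Σ M_i = 139/5 kN·m ≈ 27.800000 kN·m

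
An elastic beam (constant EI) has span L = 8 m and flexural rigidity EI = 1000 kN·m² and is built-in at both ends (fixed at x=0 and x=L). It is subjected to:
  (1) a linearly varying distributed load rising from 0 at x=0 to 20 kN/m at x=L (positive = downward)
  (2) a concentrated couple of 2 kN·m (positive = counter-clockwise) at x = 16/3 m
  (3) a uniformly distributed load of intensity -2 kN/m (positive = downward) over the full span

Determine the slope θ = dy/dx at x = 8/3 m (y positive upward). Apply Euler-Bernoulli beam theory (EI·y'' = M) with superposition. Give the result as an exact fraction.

Load 1 — triangular load w₀=20 kN/m (0→w₀ over full span):
  θ_1 = -w₀(2x(L-x)(L-2x)(x+2L)+x²(L-x)²)/(120LEI) = -20·(2·(8/3)·(8-(8/3))·(8-2·(8/3))·((8/3)+2·8)+(8/3)²·(8-(8/3))²)/(120·8·1000) = -1024/30375 rad
Load 2 — applied couple M₀=2 kN·m at a=16/3 m (b=L-a=8/3):
  θ_2 = (R_Ax²/2 - M_Ax)/EI  [x≤a] with R_A=1/3, M_A=2/3 = ((1/3)·(8/3)²/2 - (2/3)·(8/3))/1000 = -2/3375 rad
Load 3 — uniform load w=-2 kN/m over full span:
  θ_3 = -wx(L-x)(L-2x)/(12EI) = -(-2)·(8/3)·(8-(8/3))·(8-2·(8/3))/(12·1000) = 64/10125 rad
Superposition: θ = Σ θ_i = -34/1215 rad ≈ -0.027984 rad

θ(8/3) = -34/1215 rad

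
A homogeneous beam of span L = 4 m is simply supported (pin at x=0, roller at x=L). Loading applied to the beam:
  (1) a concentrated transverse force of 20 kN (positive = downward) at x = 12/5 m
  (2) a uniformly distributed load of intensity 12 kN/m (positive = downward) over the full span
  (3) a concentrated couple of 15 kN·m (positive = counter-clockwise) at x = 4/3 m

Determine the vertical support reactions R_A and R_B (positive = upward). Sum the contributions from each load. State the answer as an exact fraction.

Load 1 — point force P=20 kN at a=12/5 m (b=L-a=8/5):
  R_A = Pb/L = 20·(8/5)/4 = 8 kN
  R_B = Pa/L = 20·(12/5)/4 = 12 kN
Load 2 — uniform load w=12 kN/m over full span:
  R_A = wL/2 = 12·4/2 = 24 kN
  R_B = wL/2 = 12·4/2 = 24 kN
Load 3 — applied couple M₀=15 kN·m at a=4/3 m (b=L-a=8/3):
  R_A = M₀/L = 15/4 kN
  R_B = -M₀/L = -15/4 kN
Superposition: R_A = 143/4 kN, R_B = 129/4 kN

R_A = 143/4 kN, R_B = 129/4 kN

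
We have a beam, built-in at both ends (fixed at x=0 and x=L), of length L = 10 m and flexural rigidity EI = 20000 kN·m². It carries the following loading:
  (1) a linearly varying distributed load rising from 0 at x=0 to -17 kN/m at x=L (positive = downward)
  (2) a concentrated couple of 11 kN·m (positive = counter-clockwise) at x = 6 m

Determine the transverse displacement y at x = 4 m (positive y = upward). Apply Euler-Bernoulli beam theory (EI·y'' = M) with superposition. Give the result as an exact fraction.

Load 1 — triangular load w₀=-17 kN/m (0→w₀ over full span):
  y_1 = -w₀x²(L-x)²(x+2L)/(120LEI) = -(-17)·4²·(10-4)²·(4+2·10)/(120·10·20000) = 153/15625 m
Load 2 — applied couple M₀=11 kN·m at a=6 m (b=L-a=4):
  y_2 = (R_Ax³/6 - M_Ax²/2)/EI  [x≤a] with R_A=198/125, M_A=88/25 = ((198/125)·4³/6 - (88/25)·4²/2)/20000 = -44/78125 m
Superposition: y = Σ y_i = 721/78125 m ≈ 0.009229 m

y(4) = 721/78125 m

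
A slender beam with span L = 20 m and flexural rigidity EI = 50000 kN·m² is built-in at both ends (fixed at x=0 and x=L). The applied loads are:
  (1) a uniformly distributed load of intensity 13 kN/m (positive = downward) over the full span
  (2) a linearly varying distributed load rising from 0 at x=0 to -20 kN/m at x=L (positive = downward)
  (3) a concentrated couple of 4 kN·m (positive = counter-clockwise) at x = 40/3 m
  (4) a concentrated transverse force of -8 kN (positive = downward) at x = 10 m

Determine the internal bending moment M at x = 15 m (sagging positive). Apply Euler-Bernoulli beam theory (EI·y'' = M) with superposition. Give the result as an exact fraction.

Load 1 — uniform load w=13 kN/m over full span:
  M_1 = wLx/2 - wL²/12 - wx²/2 = 13·20·15/2 - 13·20²/12 - 13·15²/2 = 325/6 kN·m
Load 2 — triangular load w₀=-20 kN/m (0→w₀ over full span):
  M_2 = 3w₀Lx/20 - w₀L²/30 - w₀x³/(6L) = 3·(-20)·20·15/20 - (-20)·20²/30 - (-20)·15³/(6·20) = -425/6 kN·m
Load 3 — applied couple M₀=4 kN·m at a=40/3 m (b=L-a=20/3):
  M_3 = R_Ax - M_A - M₀  [x>a] with R_A=4/15, M_A=4/3 = (4/15)·15 - (4/3) - 4 = -4/3 kN·m
Load 4 — point force P=-8 kN at a=10 m (b=L-a=10):
  M_4 = Pa²(a+3b)(L-x)/L³ - Pa²b/L²  [x>a] = (-8)·10²·(10+3·10)·(20-15)/20³ - (-8)·10²·10/20² = 0 kN·m
Superposition: M = Σ M_i = -18 kN·m ≈ -18.000000 kN·m

M(15) = -18 kN·m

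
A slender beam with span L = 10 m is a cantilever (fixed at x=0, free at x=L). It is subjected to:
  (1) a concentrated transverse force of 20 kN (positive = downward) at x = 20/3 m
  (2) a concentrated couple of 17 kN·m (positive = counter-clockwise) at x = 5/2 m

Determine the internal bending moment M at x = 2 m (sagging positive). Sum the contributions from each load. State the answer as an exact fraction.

M(2) = -229/3 kN·m

Load 1 — point force P=20 kN at a=20/3 m (b=L-a=10/3):
  M_1 = -P(a-x)  [x≤a] = -20·((20/3)-2) = -280/3 kN·m
Load 2 — applied couple M₀=17 kN·m at a=5/2 m (b=L-a=15/2):
  M_2 = M₀  [x≤a] = 17 = 17 kN·m
Superposition: M = Σ M_i = -229/3 kN·m ≈ -76.333333 kN·m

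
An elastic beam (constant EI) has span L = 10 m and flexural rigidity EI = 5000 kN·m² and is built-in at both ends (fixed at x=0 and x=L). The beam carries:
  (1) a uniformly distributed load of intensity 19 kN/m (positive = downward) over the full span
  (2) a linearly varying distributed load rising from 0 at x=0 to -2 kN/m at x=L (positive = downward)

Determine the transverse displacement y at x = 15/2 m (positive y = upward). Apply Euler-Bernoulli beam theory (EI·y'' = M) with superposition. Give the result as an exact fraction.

Load 1 — uniform load w=19 kN/m over full span:
  y_1 = -wx²(L-x)²/(24EI) = -19·(15/2)²·(10-(15/2))²/(24·5000) = -57/1024 m
Load 2 — triangular load w₀=-2 kN/m (0→w₀ over full span):
  y_2 = -w₀x²(L-x)²(x+2L)/(120LEI) = -(-2)·(15/2)²·(10-(15/2))²·((15/2)+2·10)/(120·10·5000) = 33/10240 m
Superposition: y = Σ y_i = -537/10240 m ≈ -0.052441 m

y(15/2) = -537/10240 m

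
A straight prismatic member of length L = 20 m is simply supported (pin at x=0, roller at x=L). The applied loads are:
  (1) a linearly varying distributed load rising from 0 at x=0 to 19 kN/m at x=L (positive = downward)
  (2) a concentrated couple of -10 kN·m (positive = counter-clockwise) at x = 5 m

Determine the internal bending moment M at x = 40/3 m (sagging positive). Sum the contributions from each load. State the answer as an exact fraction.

M(40/3) = 38270/81 kN·m

Load 1 — triangular load w₀=19 kN/m (0→w₀ over full span):
  M_1 = w₀Lx/6 - w₀x³/(6L) = 19·20·(40/3)/6 - 19·(40/3)³/(6·20) = 38000/81 kN·m
Load 2 — applied couple M₀=-10 kN·m at a=5 m (b=L-a=15):
  M_2 = M₀x/L - M₀  [x>a] = (-10)·(40/3)/20 - (-10) = 10/3 kN·m
Superposition: M = Σ M_i = 38270/81 kN·m ≈ 472.469136 kN·m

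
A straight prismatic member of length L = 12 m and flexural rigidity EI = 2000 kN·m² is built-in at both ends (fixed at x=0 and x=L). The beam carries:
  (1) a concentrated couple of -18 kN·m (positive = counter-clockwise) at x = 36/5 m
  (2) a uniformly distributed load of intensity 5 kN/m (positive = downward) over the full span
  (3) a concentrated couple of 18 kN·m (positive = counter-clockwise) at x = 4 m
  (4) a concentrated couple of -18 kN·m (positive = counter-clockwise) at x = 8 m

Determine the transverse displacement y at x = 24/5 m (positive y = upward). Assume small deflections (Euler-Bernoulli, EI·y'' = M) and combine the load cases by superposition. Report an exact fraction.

Load 1 — applied couple M₀=-18 kN·m at a=36/5 m (b=L-a=24/5):
  y_1 = (R_Ax³/6 - M_Ax²/2)/EI  [x≤a] with R_A=-54/25, M_A=-144/25 = ((-54/25)·(24/5)³/6 - (-144/25)·(24/5)²/2)/2000 = 5184/390625 m
Load 2 — uniform load w=5 kN/m over full span:
  y_2 = -wx²(L-x)²/(24EI) = -5·(24/5)²·(12-(24/5))²/(24·2000) = -1944/15625 m
Load 3 — applied couple M₀=18 kN·m at a=4 m (b=L-a=8):
  y_3 = (R_Ax³/6 - M_Ax²/2 - M₀(x-a)²/2)/EI  [x>a] with R_A=2, M_A=0 = (2·(24/5)³/6 - 0·(24/5)²/2 - 18·((24/5)-4)²/2)/2000 = 243/15625 m
Load 4 — applied couple M₀=-18 kN·m at a=8 m (b=L-a=4):
  y_4 = (R_Ax³/6 - M_Ax²/2)/EI  [x≤a] with R_A=-2, M_A=-6 = ((-2)·(24/5)³/6 - (-6)·(24/5)²/2)/2000 = 252/15625 m
Superposition: y = Σ y_i = -31041/390625 m ≈ -0.079465 m

y(24/5) = -31041/390625 m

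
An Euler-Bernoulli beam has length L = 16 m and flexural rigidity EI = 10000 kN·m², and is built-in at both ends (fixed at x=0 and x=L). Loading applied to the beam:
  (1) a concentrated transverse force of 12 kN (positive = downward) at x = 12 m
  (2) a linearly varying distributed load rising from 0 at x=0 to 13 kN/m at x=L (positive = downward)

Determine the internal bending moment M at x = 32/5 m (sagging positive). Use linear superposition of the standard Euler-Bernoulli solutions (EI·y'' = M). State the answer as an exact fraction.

M(32/5) = 7031/125 kN·m

Load 1 — point force P=12 kN at a=12 m (b=L-a=4):
  M_1 = Pb²(3a+b)x/L³ - Pab²/L²  [x≤a] = 12·4²·(3·12+4)·(32/5)/16³ - 12·12·4²/16² = 3 kN·m
Load 2 — triangular load w₀=13 kN/m (0→w₀ over full span):
  M_2 = 3w₀Lx/20 - w₀L²/30 - w₀x³/(6L) = 3·13·16·(32/5)/20 - 13·16²/30 - 13·(32/5)³/(6·16) = 6656/125 kN·m
Superposition: M = Σ M_i = 7031/125 kN·m ≈ 56.248000 kN·m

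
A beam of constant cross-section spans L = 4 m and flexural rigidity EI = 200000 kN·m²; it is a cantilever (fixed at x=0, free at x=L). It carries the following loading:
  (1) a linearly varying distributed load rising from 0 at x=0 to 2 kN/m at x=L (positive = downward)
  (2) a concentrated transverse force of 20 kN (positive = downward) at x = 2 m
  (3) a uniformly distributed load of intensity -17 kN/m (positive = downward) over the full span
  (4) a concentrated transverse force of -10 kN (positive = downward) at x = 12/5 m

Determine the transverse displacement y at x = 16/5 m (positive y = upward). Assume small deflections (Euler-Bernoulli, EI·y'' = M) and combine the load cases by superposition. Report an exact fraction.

y(16/5) = 325043/195312500 m

Load 1 — triangular load w₀=2 kN/m (0→w₀ over full span):
  y_1 = (w₀Lx³/12-w₀L²x²/6-w₀x⁵/(120L))/EI = (2·4·(16/5)³/12-2·4²·(16/5)²/6-2·(16/5)⁵/(120·4))/200000 = -25024/146484375 m
Load 2 — point force P=20 kN at a=2 m (b=L-a=2):
  y_2 = -Pa²(3x-a)/(6EI)  [x>a] = -20·2²·(3·(16/5)-2)/(6·200000) = -19/37500 m
Load 3 — uniform load w=-17 kN/m over full span:
  y_3 = -wx²(x²-4Lx+6L²)/(24EI) = -(-17)·(16/5)²·((16/5)²-4·4·(16/5)+6·4²)/(24·200000) = 11696/5859375 m
Load 4 — point force P=-10 kN at a=12/5 m (b=L-a=8/5):
  y_4 = -Pa²(3x-a)/(6EI)  [x>a] = -(-10)·(12/5)²·(3·(16/5)-(12/5))/(6·200000) = 27/78125 m
Superposition: y = Σ y_i = 325043/195312500 m ≈ 0.001664 m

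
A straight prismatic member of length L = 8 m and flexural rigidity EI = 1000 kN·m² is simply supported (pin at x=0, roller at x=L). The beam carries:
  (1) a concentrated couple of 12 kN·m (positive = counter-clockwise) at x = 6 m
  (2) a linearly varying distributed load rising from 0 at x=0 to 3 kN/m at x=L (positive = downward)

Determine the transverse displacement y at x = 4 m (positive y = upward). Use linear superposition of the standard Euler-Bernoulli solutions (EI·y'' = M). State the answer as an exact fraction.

y(4) = -29/250 m

Load 1 — applied couple M₀=12 kN·m at a=6 m (b=L-a=2):
  y_1 = (M₀x³/(6L)+C₁x)/EI  [x≤a] with C₁=M₀(3b²-L²)/(6L)=-13 = (12·4³/(6·8)+(-13)·4)/1000 = -9/250 m
Load 2 — triangular load w₀=3 kN/m (0→w₀ over full span):
  y_2 = -w₀x(7L⁴-10L²x²+3x⁴)/(360LEI) = -3·4·(7·8⁴-10·8²·4²+3·4⁴)/(360·8·1000) = -2/25 m
Superposition: y = Σ y_i = -29/250 m ≈ -0.116000 m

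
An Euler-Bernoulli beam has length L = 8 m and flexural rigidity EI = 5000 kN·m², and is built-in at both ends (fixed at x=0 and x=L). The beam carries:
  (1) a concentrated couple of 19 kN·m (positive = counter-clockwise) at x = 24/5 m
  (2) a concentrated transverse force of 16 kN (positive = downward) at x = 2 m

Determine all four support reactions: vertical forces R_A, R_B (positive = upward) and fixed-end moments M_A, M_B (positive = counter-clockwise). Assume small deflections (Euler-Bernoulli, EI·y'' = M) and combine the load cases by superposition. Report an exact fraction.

R_A = 423/25 kN, M_A = 602/25 kN·m, R_B = -23/25 kN, M_B = -93/25 kN·m

Load 1 — applied couple M₀=19 kN·m at a=24/5 m (b=L-a=16/5):
  R_A = 6M₀ab/L³ = 6·19·(24/5)·(16/5)/8³ = 171/50 kN
  M_A = M₀b(2a-b)/L² = 19·(16/5)·(2·(24/5)-(16/5))/8² = 152/25 kN·m
  R_B = -6M₀ab/L³ = -6·19·(24/5)·(16/5)/8³ = -171/50 kN
  M_B = M₀a(2b-a)/L² = 19·(24/5)·(2·(16/5)-(24/5))/8² = 57/25 kN·m
Load 2 — point force P=16 kN at a=2 m (b=L-a=6):
  R_A = Pb²(3a+b)/L³ = 16·6²·(3·2+6)/8³ = 27/2 kN
  M_A = Pab²/L² = 16·2·6²/8² = 18 kN·m
  R_B = Pa²(a+3b)/L³ = 16·2²·(2+3·6)/8³ = 5/2 kN
  M_B = -Pa²b/L² = -16·2²·6/8² = -6 kN·m
Superposition: R_A = 423/25 kN, M_A = 602/25 kN·m, R_B = -23/25 kN, M_B = -93/25 kN·m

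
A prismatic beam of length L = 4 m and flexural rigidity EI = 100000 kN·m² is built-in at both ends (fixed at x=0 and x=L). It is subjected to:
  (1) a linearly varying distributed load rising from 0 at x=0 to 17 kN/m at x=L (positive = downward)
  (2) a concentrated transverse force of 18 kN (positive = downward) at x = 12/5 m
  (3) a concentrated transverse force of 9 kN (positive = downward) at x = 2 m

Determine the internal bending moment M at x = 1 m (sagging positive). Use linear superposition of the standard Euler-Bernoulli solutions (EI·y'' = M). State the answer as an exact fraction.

M(1) = -151/1000 kN·m

Load 1 — triangular load w₀=17 kN/m (0→w₀ over full span):
  M_1 = 3w₀Lx/20 - w₀L²/30 - w₀x³/(6L) = 3·17·4·1/20 - 17·4²/30 - 17·1³/(6·4) = 17/40 kN·m
Load 2 — point force P=18 kN at a=12/5 m (b=L-a=8/5):
  M_2 = Pb²(3a+b)x/L³ - Pab²/L²  [x≤a] = 18·(8/5)²·(3·(12/5)+(8/5))·1/4³ - 18·(12/5)·(8/5)²/4² = -72/125 kN·m
Load 3 — point force P=9 kN at a=2 m (b=L-a=2):
  M_3 = Pb²(3a+b)x/L³ - Pab²/L²  [x≤a] = 9·2²·(3·2+2)·1/4³ - 9·2·2²/4² = 0 kN·m
Superposition: M = Σ M_i = -151/1000 kN·m ≈ -0.151000 kN·m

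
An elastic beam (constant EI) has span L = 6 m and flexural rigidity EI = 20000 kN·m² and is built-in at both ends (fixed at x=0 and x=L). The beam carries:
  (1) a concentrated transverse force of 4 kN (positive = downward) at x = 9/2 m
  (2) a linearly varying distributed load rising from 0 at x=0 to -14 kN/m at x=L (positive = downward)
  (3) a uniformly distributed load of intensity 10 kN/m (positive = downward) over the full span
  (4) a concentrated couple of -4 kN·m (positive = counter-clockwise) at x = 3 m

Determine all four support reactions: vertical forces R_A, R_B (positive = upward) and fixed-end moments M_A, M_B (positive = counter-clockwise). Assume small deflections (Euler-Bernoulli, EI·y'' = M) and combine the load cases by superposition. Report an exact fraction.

Load 1 — point force P=4 kN at a=9/2 m (b=L-a=3/2):
  R_A = Pb²(3a+b)/L³ = 4·(3/2)²·(3·(9/2)+(3/2))/6³ = 5/8 kN
  M_A = Pab²/L² = 4·(9/2)·(3/2)²/6² = 9/8 kN·m
  R_B = Pa²(a+3b)/L³ = 4·(9/2)²·((9/2)+3·(3/2))/6³ = 27/8 kN
  M_B = -Pa²b/L² = -4·(9/2)²·(3/2)/6² = -27/8 kN·m
Load 2 — triangular load w₀=-14 kN/m (0→w₀ over full span):
  R_A = 3w₀L/20 = 3·(-14)·6/20 = -63/5 kN
  M_A = w₀L²/30 = (-14)·6²/30 = -84/5 kN·m
  R_B = 7w₀L/20 = 7·(-14)·6/20 = -147/5 kN
  M_B = -w₀L²/20 = -(-14)·6²/20 = 126/5 kN·m
Load 3 — uniform load w=10 kN/m over full span:
  R_A = wL/2 = 10·6/2 = 30 kN
  M_A = wL²/12 = 10·6²/12 = 30 kN·m
  R_B = wL/2 = 10·6/2 = 30 kN
  M_B = -wL²/12 = -10·6²/12 = -30 kN·m
Load 4 — applied couple M₀=-4 kN·m at a=3 m (b=L-a=3):
  R_A = 6M₀ab/L³ = 6·(-4)·3·3/6³ = -1 kN
  M_A = M₀b(2a-b)/L² = (-4)·3·(2·3-3)/6² = -1 kN·m
  R_B = -6M₀ab/L³ = -6·(-4)·3·3/6³ = 1 kN
  M_B = M₀a(2b-a)/L² = (-4)·3·(2·3-3)/6² = -1 kN·m
Superposition: R_A = 681/40 kN, M_A = 533/40 kN·m, R_B = 199/40 kN, M_B = -367/40 kN·m

R_A = 681/40 kN, M_A = 533/40 kN·m, R_B = 199/40 kN, M_B = -367/40 kN·m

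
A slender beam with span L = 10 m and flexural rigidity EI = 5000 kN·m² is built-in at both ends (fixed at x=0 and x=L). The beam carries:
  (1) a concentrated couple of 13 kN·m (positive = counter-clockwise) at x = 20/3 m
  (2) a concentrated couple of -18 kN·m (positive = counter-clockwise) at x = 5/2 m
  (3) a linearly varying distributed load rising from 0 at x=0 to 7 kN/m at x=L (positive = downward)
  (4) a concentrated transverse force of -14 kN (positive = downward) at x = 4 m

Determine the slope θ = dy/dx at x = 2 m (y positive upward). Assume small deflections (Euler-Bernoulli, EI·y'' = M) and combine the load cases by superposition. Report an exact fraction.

θ(2) = -1871/468750 rad

Load 1 — applied couple M₀=13 kN·m at a=20/3 m (b=L-a=10/3):
  θ_1 = (R_Ax²/2 - M_Ax)/EI  [x≤a] with R_A=26/15, M_A=13/3 = ((26/15)·2²/2 - (13/3)·2)/5000 = -13/12500 rad
Load 2 — applied couple M₀=-18 kN·m at a=5/2 m (b=L-a=15/2):
  θ_2 = (R_Ax²/2 - M_Ax)/EI  [x≤a] with R_A=-81/40, M_A=27/8 = ((-81/40)·2²/2 - (27/8)·2)/5000 = -27/12500 rad
Load 3 — triangular load w₀=7 kN/m (0→w₀ over full span):
  θ_3 = -w₀(2x(L-x)(L-2x)(x+2L)+x²(L-x)²)/(120LEI) = -7·(2·2·(10-2)·(10-2·2)·(2+2·10)+2²·(10-2)²)/(120·10·5000) = -49/9375 rad
Load 4 — point force P=-14 kN at a=4 m (b=L-a=6):
  θ_4 = -Pb²x(2aL-(3a+b)x)/(2L³EI)  [x≤a] = -(-14)·6²·2·(2·4·10-(3·4+6)·2)/(2·10³·5000) = 693/156250 rad
Superposition: θ = Σ θ_i = -1871/468750 rad ≈ -0.003991 rad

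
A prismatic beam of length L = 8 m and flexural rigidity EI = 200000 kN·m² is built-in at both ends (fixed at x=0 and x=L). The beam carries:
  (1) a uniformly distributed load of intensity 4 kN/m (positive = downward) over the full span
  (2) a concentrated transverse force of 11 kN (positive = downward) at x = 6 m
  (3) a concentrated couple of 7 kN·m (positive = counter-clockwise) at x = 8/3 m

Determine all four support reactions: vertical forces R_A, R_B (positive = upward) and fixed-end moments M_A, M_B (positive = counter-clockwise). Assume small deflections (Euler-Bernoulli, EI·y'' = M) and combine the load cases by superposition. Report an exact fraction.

Load 1 — uniform load w=4 kN/m over full span:
  R_A = wL/2 = 4·8/2 = 16 kN
  M_A = wL²/12 = 4·8²/12 = 64/3 kN·m
  R_B = wL/2 = 4·8/2 = 16 kN
  M_B = -wL²/12 = -4·8²/12 = -64/3 kN·m
Load 2 — point force P=11 kN at a=6 m (b=L-a=2):
  R_A = Pb²(3a+b)/L³ = 11·2²·(3·6+2)/8³ = 55/32 kN
  M_A = Pab²/L² = 11·6·2²/8² = 33/8 kN·m
  R_B = Pa²(a+3b)/L³ = 11·6²·(6+3·2)/8³ = 297/32 kN
  M_B = -Pa²b/L² = -11·6²·2/8² = -99/8 kN·m
Load 3 — applied couple M₀=7 kN·m at a=8/3 m (b=L-a=16/3):
  R_A = 6M₀ab/L³ = 6·7·(8/3)·(16/3)/8³ = 7/6 kN
  M_A = M₀b(2a-b)/L² = 7·(16/3)·(2·(8/3)-(16/3))/8² = 0 kN·m
  R_B = -6M₀ab/L³ = -6·7·(8/3)·(16/3)/8³ = -7/6 kN
  M_B = M₀a(2b-a)/L² = 7·(8/3)·(2·(16/3)-(8/3))/8² = 7/3 kN·m
Superposition: R_A = 1813/96 kN, M_A = 611/24 kN·m, R_B = 2315/96 kN, M_B = -251/8 kN·m

R_A = 1813/96 kN, M_A = 611/24 kN·m, R_B = 2315/96 kN, M_B = -251/8 kN·m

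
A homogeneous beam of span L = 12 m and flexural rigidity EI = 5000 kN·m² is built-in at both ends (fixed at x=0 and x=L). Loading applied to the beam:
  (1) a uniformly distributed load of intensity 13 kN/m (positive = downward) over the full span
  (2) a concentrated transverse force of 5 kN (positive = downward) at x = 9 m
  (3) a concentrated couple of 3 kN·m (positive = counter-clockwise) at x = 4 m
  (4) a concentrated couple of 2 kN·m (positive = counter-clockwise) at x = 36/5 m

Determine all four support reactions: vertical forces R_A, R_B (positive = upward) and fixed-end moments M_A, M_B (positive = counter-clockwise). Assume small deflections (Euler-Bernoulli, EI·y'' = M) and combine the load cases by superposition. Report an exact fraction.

R_A = 190451/2400 kN, M_A = 63781/400 kN·m, R_B = 195949/2400 kN, M_B = -65279/400 kN·m

Load 1 — uniform load w=13 kN/m over full span:
  R_A = wL/2 = 13·12/2 = 78 kN
  M_A = wL²/12 = 13·12²/12 = 156 kN·m
  R_B = wL/2 = 13·12/2 = 78 kN
  M_B = -wL²/12 = -13·12²/12 = -156 kN·m
Load 2 — point force P=5 kN at a=9 m (b=L-a=3):
  R_A = Pb²(3a+b)/L³ = 5·3²·(3·9+3)/12³ = 25/32 kN
  M_A = Pab²/L² = 5·9·3²/12² = 45/16 kN·m
  R_B = Pa²(a+3b)/L³ = 5·9²·(9+3·3)/12³ = 135/32 kN
  M_B = -Pa²b/L² = -5·9²·3/12² = -135/16 kN·m
Load 3 — applied couple M₀=3 kN·m at a=4 m (b=L-a=8):
  R_A = 6M₀ab/L³ = 6·3·4·8/12³ = 1/3 kN
  M_A = M₀b(2a-b)/L² = 3·8·(2·4-8)/12² = 0 kN·m
  R_B = -6M₀ab/L³ = -6·3·4·8/12³ = -1/3 kN
  M_B = M₀a(2b-a)/L² = 3·4·(2·8-4)/12² = 1 kN·m
Load 4 — applied couple M₀=2 kN·m at a=36/5 m (b=L-a=24/5):
  R_A = 6M₀ab/L³ = 6·2·(36/5)·(24/5)/12³ = 6/25 kN
  M_A = M₀b(2a-b)/L² = 2·(24/5)·(2·(36/5)-(24/5))/12² = 16/25 kN·m
  R_B = -6M₀ab/L³ = -6·2·(36/5)·(24/5)/12³ = -6/25 kN
  M_B = M₀a(2b-a)/L² = 2·(36/5)·(2·(24/5)-(36/5))/12² = 6/25 kN·m
Superposition: R_A = 190451/2400 kN, M_A = 63781/400 kN·m, R_B = 195949/2400 kN, M_B = -65279/400 kN·m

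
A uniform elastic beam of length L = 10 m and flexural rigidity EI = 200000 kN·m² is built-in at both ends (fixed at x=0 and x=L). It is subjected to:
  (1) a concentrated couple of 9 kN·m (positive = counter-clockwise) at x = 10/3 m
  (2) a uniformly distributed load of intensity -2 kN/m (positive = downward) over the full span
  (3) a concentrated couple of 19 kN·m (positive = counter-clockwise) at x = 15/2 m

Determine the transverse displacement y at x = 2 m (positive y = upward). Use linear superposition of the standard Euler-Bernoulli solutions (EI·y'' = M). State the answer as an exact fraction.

y(2) = 1669/24000000 m

Load 1 — applied couple M₀=9 kN·m at a=10/3 m (b=L-a=20/3):
  y_1 = (R_Ax³/6 - M_Ax²/2)/EI  [x≤a] with R_A=6/5, M_A=0 = ((6/5)·2³/6 - 0·2²/2)/200000 = 1/125000 m
Load 2 — uniform load w=-2 kN/m over full span:
  y_2 = -wx²(L-x)²/(24EI) = -(-2)·2²·(10-2)²/(24·200000) = 1/9375 m
Load 3 — applied couple M₀=19 kN·m at a=15/2 m (b=L-a=5/2):
  y_3 = (R_Ax³/6 - M_Ax²/2)/EI  [x≤a] with R_A=171/80, M_A=95/16 = ((171/80)·2³/6 - (95/16)·2²/2)/200000 = -361/8000000 m
Superposition: y = Σ y_i = 1669/24000000 m ≈ 0.000070 m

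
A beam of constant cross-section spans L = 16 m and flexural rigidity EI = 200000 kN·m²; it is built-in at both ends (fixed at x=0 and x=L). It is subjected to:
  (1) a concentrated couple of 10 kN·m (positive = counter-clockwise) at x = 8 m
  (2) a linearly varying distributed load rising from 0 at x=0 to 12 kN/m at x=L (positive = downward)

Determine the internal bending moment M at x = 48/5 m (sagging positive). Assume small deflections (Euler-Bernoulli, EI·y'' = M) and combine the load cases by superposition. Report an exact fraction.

Load 1 — applied couple M₀=10 kN·m at a=8 m (b=L-a=8):
  M_1 = R_Ax - M_A - M₀  [x>a] with R_A=15/16, M_A=5/2 = (15/16)·(48/5) - (5/2) - 10 = -7/2 kN·m
Load 2 — triangular load w₀=12 kN/m (0→w₀ over full span):
  M_2 = 3w₀Lx/20 - w₀L²/30 - w₀x³/(6L) = 3·12·16·(48/5)/20 - 12·16²/30 - 12·(48/5)³/(6·16) = 7936/125 kN·m
Superposition: M = Σ M_i = 14997/250 kN·m ≈ 59.988000 kN·m

M(48/5) = 14997/250 kN·m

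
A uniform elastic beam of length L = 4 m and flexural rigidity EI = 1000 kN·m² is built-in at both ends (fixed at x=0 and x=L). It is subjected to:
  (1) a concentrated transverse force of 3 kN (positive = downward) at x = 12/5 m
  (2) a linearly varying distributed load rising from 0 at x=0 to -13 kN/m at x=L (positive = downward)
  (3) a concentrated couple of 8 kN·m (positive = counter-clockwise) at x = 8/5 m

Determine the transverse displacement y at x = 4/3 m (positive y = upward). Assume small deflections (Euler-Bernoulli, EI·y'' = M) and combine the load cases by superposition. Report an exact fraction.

y(4/3) = 32728/11390625 m

Load 1 — point force P=3 kN at a=12/5 m (b=L-a=8/5):
  y_1 = -Pb²x²(3aL-(3a+b)x)/(6L³EI)  [x≤a] = -3·(8/5)²·(4/3)²·(3·(12/5)·4-(3·(12/5)+(8/5))·(4/3))/(6·4³·1000) = -256/421875 m
Load 2 — triangular load w₀=-13 kN/m (0→w₀ over full span):
  y_2 = -w₀x²(L-x)²(x+2L)/(120LEI) = -(-13)·(4/3)²·(4-(4/3))²·((4/3)+2·4)/(120·4·1000) = 1456/455625 m
Load 3 — applied couple M₀=8 kN·m at a=8/5 m (b=L-a=12/5):
  y_3 = (R_Ax³/6 - M_Ax²/2)/EI  [x≤a] with R_A=72/25, M_A=24/25 = ((72/25)·(4/3)³/6 - (24/25)·(4/3)²/2)/1000 = 8/28125 m
Superposition: y = Σ y_i = 32728/11390625 m ≈ 0.002873 m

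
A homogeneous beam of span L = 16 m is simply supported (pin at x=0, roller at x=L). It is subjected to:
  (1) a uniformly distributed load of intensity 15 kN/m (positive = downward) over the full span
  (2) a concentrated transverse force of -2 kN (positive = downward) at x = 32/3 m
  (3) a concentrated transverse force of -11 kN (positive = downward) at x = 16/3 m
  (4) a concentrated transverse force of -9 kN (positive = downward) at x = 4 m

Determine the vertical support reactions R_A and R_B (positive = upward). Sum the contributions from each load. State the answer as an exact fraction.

Load 1 — uniform load w=15 kN/m over full span:
  R_A = wL/2 = 15·16/2 = 120 kN
  R_B = wL/2 = 15·16/2 = 120 kN
Load 2 — point force P=-2 kN at a=32/3 m (b=L-a=16/3):
  R_A = Pb/L = (-2)·(16/3)/16 = -2/3 kN
  R_B = Pa/L = (-2)·(32/3)/16 = -4/3 kN
Load 3 — point force P=-11 kN at a=16/3 m (b=L-a=32/3):
  R_A = Pb/L = (-11)·(32/3)/16 = -22/3 kN
  R_B = Pa/L = (-11)·(16/3)/16 = -11/3 kN
Load 4 — point force P=-9 kN at a=4 m (b=L-a=12):
  R_A = Pb/L = (-9)·12/16 = -27/4 kN
  R_B = Pa/L = (-9)·4/16 = -9/4 kN
Superposition: R_A = 421/4 kN, R_B = 451/4 kN

R_A = 421/4 kN, R_B = 451/4 kN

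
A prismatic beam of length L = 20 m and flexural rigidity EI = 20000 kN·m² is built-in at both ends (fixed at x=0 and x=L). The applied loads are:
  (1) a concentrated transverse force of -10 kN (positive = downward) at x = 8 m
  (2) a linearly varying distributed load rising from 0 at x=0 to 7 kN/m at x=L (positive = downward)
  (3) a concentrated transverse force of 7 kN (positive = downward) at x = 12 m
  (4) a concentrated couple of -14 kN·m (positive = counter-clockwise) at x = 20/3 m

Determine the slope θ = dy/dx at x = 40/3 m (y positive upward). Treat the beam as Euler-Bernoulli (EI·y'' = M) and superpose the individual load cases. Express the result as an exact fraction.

Load 1 — point force P=-10 kN at a=8 m (b=L-a=12):
  θ_1 = Pa²(L-x)(2bL-(3b+a)(L-x))/(2L³EI)  [x>a] = (-10)·8²·(20-(40/3))·(2·12·20-(3·12+8)·(20-(40/3)))/(2·20³·20000) = -14/5625 rad
Load 2 — triangular load w₀=7 kN/m (0→w₀ over full span):
  θ_2 = -w₀(2x(L-x)(L-2x)(x+2L)+x²(L-x)²)/(120LEI) = -7·(2·(40/3)·(20-(40/3))·(20-2·(40/3))·((40/3)+2·20)+(40/3)²·(20-(40/3))²)/(120·20·20000) = 49/6075 rad
Load 3 — point force P=7 kN at a=12 m (b=L-a=8):
  θ_3 = Pa²(L-x)(2bL-(3b+a)(L-x))/(2L³EI)  [x>a] = 7·12²·(20-(40/3))·(2·8·20-(3·8+12)·(20-(40/3)))/(2·20³·20000) = 21/12500 rad
Load 4 — applied couple M₀=-14 kN·m at a=20/3 m (b=L-a=40/3):
  θ_4 = (R_Ax²/2 - M_Ax - M₀(x-a))/EI  [x>a] with R_A=-14/15, M_A=0 = ((-14/15)·(40/3)²/2 - 0·(40/3) - (-14)·((40/3)-(20/3)))/20000 = 7/13500 rad
Superposition: θ = Σ θ_i = 11809/1518750 rad ≈ 0.007775 rad

θ(40/3) = 11809/1518750 rad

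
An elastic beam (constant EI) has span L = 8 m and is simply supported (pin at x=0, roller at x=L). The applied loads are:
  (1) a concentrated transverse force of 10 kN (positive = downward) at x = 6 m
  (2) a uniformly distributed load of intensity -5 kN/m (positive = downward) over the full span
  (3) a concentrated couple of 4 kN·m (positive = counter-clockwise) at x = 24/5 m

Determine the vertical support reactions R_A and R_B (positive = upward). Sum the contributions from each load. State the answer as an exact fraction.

R_A = -17 kN, R_B = -13 kN

Load 1 — point force P=10 kN at a=6 m (b=L-a=2):
  R_A = Pb/L = 10·2/8 = 5/2 kN
  R_B = Pa/L = 10·6/8 = 15/2 kN
Load 2 — uniform load w=-5 kN/m over full span:
  R_A = wL/2 = (-5)·8/2 = -20 kN
  R_B = wL/2 = (-5)·8/2 = -20 kN
Load 3 — applied couple M₀=4 kN·m at a=24/5 m (b=L-a=16/5):
  R_A = M₀/L = 4/8 = 1/2 kN
  R_B = -M₀/L = -4/8 = -1/2 kN
Superposition: R_A = -17 kN, R_B = -13 kN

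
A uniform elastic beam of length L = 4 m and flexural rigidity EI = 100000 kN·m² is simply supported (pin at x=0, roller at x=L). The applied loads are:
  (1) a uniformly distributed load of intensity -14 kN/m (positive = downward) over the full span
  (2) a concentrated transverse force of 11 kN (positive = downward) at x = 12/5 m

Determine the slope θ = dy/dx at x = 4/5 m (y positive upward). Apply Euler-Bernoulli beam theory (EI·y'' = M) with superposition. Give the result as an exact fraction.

Load 1 — uniform load w=-14 kN/m over full span:
  θ_1 = -w(L³-6Lx²+4x³)/(24EI) = -(-14)·(4³-6·4·(4/5)²+4·(4/5)³)/(24·100000) = 231/781250 rad
Load 2 — point force P=11 kN at a=12/5 m (b=L-a=8/5):
  θ_2 = -Pb(L²-b²-3x²)/(6LEI)  [x≤a] = -11·(8/5)·(4²-(8/5)²-3·(4/5)²)/(6·4·100000) = -33/390625 rad
Superposition: θ = Σ θ_i = 33/156250 rad ≈ 0.000211 rad

θ(4/5) = 33/156250 rad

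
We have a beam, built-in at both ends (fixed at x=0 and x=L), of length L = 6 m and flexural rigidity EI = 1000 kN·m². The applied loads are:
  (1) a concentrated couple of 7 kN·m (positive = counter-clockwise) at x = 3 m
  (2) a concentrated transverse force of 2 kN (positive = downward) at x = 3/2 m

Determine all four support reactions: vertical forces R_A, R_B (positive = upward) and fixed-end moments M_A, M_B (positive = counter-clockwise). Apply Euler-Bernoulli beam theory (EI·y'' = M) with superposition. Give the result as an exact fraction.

R_A = 55/16 kN, M_A = 55/16 kN·m, R_B = -23/16 kN, M_B = 19/16 kN·m

Load 1 — applied couple M₀=7 kN·m at a=3 m (b=L-a=3):
  R_A = 6M₀ab/L³ = 6·7·3·3/6³ = 7/4 kN
  M_A = M₀b(2a-b)/L² = 7·3·(2·3-3)/6² = 7/4 kN·m
  R_B = -6M₀ab/L³ = -6·7·3·3/6³ = -7/4 kN
  M_B = M₀a(2b-a)/L² = 7·3·(2·3-3)/6² = 7/4 kN·m
Load 2 — point force P=2 kN at a=3/2 m (b=L-a=9/2):
  R_A = Pb²(3a+b)/L³ = 2·(9/2)²·(3·(3/2)+(9/2))/6³ = 27/16 kN
  M_A = Pab²/L² = 2·(3/2)·(9/2)²/6² = 27/16 kN·m
  R_B = Pa²(a+3b)/L³ = 2·(3/2)²·((3/2)+3·(9/2))/6³ = 5/16 kN
  M_B = -Pa²b/L² = -2·(3/2)²·(9/2)/6² = -9/16 kN·m
Superposition: R_A = 55/16 kN, M_A = 55/16 kN·m, R_B = -23/16 kN, M_B = 19/16 kN·m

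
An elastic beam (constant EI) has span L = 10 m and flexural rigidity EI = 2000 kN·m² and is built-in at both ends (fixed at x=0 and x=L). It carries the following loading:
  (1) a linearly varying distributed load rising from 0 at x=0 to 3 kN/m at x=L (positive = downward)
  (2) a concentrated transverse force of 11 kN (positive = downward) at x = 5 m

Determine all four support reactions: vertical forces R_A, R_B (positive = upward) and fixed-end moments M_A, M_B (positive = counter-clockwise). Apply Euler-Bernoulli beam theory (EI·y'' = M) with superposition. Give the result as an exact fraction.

Load 1 — triangular load w₀=3 kN/m (0→w₀ over full span):
  R_A = 3w₀L/20 = 3·3·10/20 = 9/2 kN
  M_A = w₀L²/30 = 3·10²/30 = 10 kN·m
  R_B = 7w₀L/20 = 7·3·10/20 = 21/2 kN
  M_B = -w₀L²/20 = -3·10²/20 = -15 kN·m
Load 2 — point force P=11 kN at a=5 m (b=L-a=5):
  R_A = Pb²(3a+b)/L³ = 11·5²·(3·5+5)/10³ = 11/2 kN
  M_A = Pab²/L² = 11·5·5²/10² = 55/4 kN·m
  R_B = Pa²(a+3b)/L³ = 11·5²·(5+3·5)/10³ = 11/2 kN
  M_B = -Pa²b/L² = -11·5²·5/10² = -55/4 kN·m
Superposition: R_A = 10 kN, M_A = 95/4 kN·m, R_B = 16 kN, M_B = -115/4 kN·m

R_A = 10 kN, M_A = 95/4 kN·m, R_B = 16 kN, M_B = -115/4 kN·m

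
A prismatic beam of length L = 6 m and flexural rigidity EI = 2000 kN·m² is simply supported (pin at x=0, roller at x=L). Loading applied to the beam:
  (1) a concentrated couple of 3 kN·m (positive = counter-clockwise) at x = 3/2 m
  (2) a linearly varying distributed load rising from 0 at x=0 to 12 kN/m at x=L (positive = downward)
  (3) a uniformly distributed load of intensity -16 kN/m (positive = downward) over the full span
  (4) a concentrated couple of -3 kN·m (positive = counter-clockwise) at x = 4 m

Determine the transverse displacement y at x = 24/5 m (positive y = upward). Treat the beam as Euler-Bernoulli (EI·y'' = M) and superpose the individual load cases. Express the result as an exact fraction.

y(24/5) = 12660009/250000000 m

Load 1 — applied couple M₀=3 kN·m at a=3/2 m (b=L-a=9/2):
  y_1 = (M₀x³/(6L)-M₀(x-a)²/2+C₁x)/EI  [x>a] with C₁=M₀(3b²-L²)/(6L)=33/16 = (3·(24/5)³/(6·6)-3·((24/5)-(3/2))²/2+(33/16)·(24/5))/2000 = 2781/2000000 m
Load 2 — triangular load w₀=12 kN/m (0→w₀ over full span):
  y_2 = -w₀x(7L⁴-10L²x²+3x⁴)/(360LEI) = -12·(24/5)·(7·6⁴-10·6²·(24/5)²+3·(24/5)⁴)/(360·6·2000) = -61722/1953125 m
Load 3 — uniform load w=-16 kN/m over full span:
  y_3 = -wx(L³-2Lx²+x³)/(24EI) = -(-16)·(24/5)·(6³-2·6·(24/5)²+(24/5)³)/(24·2000) = 6264/78125 m
Load 4 — applied couple M₀=-3 kN·m at a=4 m (b=L-a=2):
  y_4 = (M₀x³/(6L)-M₀(x-a)²/2+C₁x)/EI  [x>a] with C₁=M₀(3b²-L²)/(6L)=2 = ((-3)·(24/5)³/(6·6)-(-3)·((24/5)-4)²/2+2·(24/5))/2000 = 21/31250 m
Superposition: y = Σ y_i = 12660009/250000000 m ≈ 0.050640 m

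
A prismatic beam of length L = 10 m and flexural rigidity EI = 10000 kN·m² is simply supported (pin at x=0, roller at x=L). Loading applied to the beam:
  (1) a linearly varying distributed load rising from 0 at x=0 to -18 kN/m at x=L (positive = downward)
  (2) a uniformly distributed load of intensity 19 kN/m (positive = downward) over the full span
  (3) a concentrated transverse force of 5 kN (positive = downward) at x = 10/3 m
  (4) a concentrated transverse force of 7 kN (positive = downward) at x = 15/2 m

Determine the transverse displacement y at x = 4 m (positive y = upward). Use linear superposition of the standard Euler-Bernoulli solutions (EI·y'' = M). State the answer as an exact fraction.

y(4) = -7773281/54000000 m

Load 1 — triangular load w₀=-18 kN/m (0→w₀ over full span):
  y_1 = -w₀x(7L⁴-10L²x²+3x⁴)/(360LEI) = -(-18)·4·(7·10⁴-10·10²·4²+3·4⁴)/(360·10·10000) = 3423/31250 m
Load 2 — uniform load w=19 kN/m over full span:
  y_2 = -wx(L³-2Lx²+x³)/(24EI) = -19·4·(10³-2·10·4²+4³)/(24·10000) = -589/2500 m
Load 3 — point force P=5 kN at a=10/3 m (b=L-a=20/3):
  y_3 = -Pa(L-x)(2Lx-a²-x²)/(6LEI)  [x>a] = -5·(10/3)·(10-4)·(2·10·4-(10/3)²-4²)/(6·10·10000) = -119/13500 m
Load 4 — point force P=7 kN at a=15/2 m (b=L-a=5/2):
  y_4 = -Pbx(L²-b²-x²)/(6LEI)  [x≤a] = -7·(5/2)·4·(10²-(5/2)²-4²)/(6·10·10000) = -2177/240000 m
Superposition: y = Σ y_i = -7773281/54000000 m ≈ -0.143950 m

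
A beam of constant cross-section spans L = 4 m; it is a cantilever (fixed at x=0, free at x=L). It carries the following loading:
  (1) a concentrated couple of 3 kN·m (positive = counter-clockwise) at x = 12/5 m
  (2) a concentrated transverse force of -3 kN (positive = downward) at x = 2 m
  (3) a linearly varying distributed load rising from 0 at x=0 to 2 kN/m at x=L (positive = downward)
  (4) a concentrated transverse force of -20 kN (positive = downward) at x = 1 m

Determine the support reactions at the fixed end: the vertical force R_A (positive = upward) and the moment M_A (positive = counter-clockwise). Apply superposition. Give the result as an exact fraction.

R_A = -19 kN, M_A = -55/3 kN·m

Load 1 — applied couple M₀=3 kN·m at a=12/5 m (b=L-a=8/5):
  R_A = 0 kN
  M_A = -M₀ = -3 kN·m
Load 2 — point force P=-3 kN at a=2 m (b=L-a=2):
  R_A = P = (-3) = -3 kN
  M_A = Pa = (-3)·2 = -6 kN·m
Load 3 — triangular load w₀=2 kN/m (0→w₀ over full span):
  R_A = w₀L/2 = 2·4/2 = 4 kN
  M_A = w₀L²/3 = 2·4²/3 = 32/3 kN·m
Load 4 — point force P=-20 kN at a=1 m (b=L-a=3):
  R_A = P = (-20) = -20 kN
  M_A = Pa = (-20)·1 = -20 kN·m
Superposition: R_A = -19 kN, M_A = -55/3 kN·m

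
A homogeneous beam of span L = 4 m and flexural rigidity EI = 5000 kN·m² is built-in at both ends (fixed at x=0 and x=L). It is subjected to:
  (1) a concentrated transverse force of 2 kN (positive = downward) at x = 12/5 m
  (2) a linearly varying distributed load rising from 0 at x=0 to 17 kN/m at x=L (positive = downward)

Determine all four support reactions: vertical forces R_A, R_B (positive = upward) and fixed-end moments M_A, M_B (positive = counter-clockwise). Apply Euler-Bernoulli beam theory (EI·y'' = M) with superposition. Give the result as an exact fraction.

Load 1 — point force P=2 kN at a=12/5 m (b=L-a=8/5):
  R_A = Pb²(3a+b)/L³ = 2·(8/5)²·(3·(12/5)+(8/5))/4³ = 88/125 kN
  M_A = Pab²/L² = 2·(12/5)·(8/5)²/4² = 96/125 kN·m
  R_B = Pa²(a+3b)/L³ = 2·(12/5)²·((12/5)+3·(8/5))/4³ = 162/125 kN
  M_B = -Pa²b/L² = -2·(12/5)²·(8/5)/4² = -144/125 kN·m
Load 2 — triangular load w₀=17 kN/m (0→w₀ over full span):
  R_A = 3w₀L/20 = 3·17·4/20 = 51/5 kN
  M_A = w₀L²/30 = 17·4²/30 = 136/15 kN·m
  R_B = 7w₀L/20 = 7·17·4/20 = 119/5 kN
  M_B = -w₀L²/20 = -17·4²/20 = -68/5 kN·m
Superposition: R_A = 1363/125 kN, M_A = 3688/375 kN·m, R_B = 3137/125 kN, M_B = -1844/125 kN·m

R_A = 1363/125 kN, M_A = 3688/375 kN·m, R_B = 3137/125 kN, M_B = -1844/125 kN·m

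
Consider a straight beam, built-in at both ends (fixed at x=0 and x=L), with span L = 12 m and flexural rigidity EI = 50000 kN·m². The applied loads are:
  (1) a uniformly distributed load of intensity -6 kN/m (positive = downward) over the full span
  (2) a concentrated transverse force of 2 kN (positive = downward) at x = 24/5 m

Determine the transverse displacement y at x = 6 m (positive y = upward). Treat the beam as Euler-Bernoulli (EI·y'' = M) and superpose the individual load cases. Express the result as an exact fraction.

y(6) = 9621/1562500 m

Load 1 — uniform load w=-6 kN/m over full span:
  y_1 = -wx²(L-x)²/(24EI) = -(-6)·6²·(12-6)²/(24·50000) = 81/12500 m
Load 2 — point force P=2 kN at a=24/5 m (b=L-a=36/5):
  y_2 = -Pa²(L-x)²(3bL-(3b+a)(L-x))/(6L³EI)  [x>a] = -2·(24/5)²·(12-6)²·(3·(36/5)·12-(3·(36/5)+(24/5))·(12-6))/(6·12³·50000) = -126/390625 m
Superposition: y = Σ y_i = 9621/1562500 m ≈ 0.006157 m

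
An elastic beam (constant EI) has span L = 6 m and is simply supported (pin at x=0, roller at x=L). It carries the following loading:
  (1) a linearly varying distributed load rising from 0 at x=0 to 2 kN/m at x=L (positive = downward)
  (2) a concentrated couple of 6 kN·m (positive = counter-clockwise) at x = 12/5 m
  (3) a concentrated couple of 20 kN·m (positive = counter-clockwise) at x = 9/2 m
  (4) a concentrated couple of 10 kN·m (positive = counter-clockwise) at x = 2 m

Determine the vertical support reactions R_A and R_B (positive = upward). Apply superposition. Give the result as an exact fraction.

Load 1 — triangular load w₀=2 kN/m (0→w₀ over full span):
  R_A = w₀L/6 = 2·6/6 = 2 kN
  R_B = w₀L/3 = 2·6/3 = 4 kN
Load 2 — applied couple M₀=6 kN·m at a=12/5 m (b=L-a=18/5):
  R_A = M₀/L = 6/6 = 1 kN
  R_B = -M₀/L = -6/6 = -1 kN
Load 3 — applied couple M₀=20 kN·m at a=9/2 m (b=L-a=3/2):
  R_A = M₀/L = 20/6 = 10/3 kN
  R_B = -M₀/L = -20/6 = -10/3 kN
Load 4 — applied couple M₀=10 kN·m at a=2 m (b=L-a=4):
  R_A = M₀/L = 10/6 = 5/3 kN
  R_B = -M₀/L = -10/6 = -5/3 kN
Superposition: R_A = 8 kN, R_B = -2 kN

R_A = 8 kN, R_B = -2 kN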